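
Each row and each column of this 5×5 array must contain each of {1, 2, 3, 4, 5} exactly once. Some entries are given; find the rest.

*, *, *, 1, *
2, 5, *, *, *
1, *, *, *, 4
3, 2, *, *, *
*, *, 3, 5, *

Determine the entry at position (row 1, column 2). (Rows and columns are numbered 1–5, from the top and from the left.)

(r3,c2) = 3
(r3,c4) = 2
(r4,c4) = 4
(r5,c1) = 4
(r5,c2) = 1
(r5,c5) = 2
(r1,c1) = 5
(r1,c2) = 4

4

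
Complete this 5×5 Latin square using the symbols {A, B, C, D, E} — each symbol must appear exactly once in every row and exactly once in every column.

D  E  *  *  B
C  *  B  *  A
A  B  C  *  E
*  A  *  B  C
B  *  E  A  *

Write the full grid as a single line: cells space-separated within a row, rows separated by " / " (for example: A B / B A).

D E A C B / C D B E A / A B C D E / E A D B C / B C E A D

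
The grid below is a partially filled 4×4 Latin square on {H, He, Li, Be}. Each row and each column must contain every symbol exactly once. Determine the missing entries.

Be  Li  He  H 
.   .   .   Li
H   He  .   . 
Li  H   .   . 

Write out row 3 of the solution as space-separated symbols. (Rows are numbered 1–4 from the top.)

(r2,c1) = He
(r2,c2) = Be
(r2,c3) = H
(r3,c4) = Be
(r4,c3) = Be
(r4,c4) = He
(r3,c3) = Li

H He Li Be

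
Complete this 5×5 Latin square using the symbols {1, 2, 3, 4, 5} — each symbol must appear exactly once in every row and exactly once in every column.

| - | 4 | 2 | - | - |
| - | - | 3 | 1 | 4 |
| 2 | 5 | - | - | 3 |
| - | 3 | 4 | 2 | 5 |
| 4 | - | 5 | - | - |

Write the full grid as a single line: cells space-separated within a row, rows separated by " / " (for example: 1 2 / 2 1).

(r1,c5) = 1
(r2,c1) = 5
(r2,c2) = 2
(r3,c3) = 1
(r3,c4) = 4
(r4,c1) = 1
(r5,c2) = 1
(r5,c4) = 3
(r5,c5) = 2
(r1,c1) = 3
(r1,c4) = 5

3 4 2 5 1 / 5 2 3 1 4 / 2 5 1 4 3 / 1 3 4 2 5 / 4 1 5 3 2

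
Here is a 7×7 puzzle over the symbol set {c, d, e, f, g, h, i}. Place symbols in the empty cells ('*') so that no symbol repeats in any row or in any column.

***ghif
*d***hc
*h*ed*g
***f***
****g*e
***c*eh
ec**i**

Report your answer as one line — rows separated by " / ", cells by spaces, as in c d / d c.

d e c g h i f / f d g i e h c / c h i e d f g / h g e f c d i / i f h d g c e / g i d c f e h / e c f h i g d

Cell (r1,c2): row 1 has {f,g,h,i}; column 2 has {c,d,h} → e.
Cell (r2,c4): row 2 has {c,d,h}; column 4 has {c,e,f,g} → i.
Cell (r6,c5): row 6 has {c,e,h}; column 5 has {d,g,h,i} → f.
Cell (r7,c7): row 7 has {c,e,i}; column 7 has {c,e,f,g,h} → d.
Cell (r2,c5): row 2 has {c,d,h,i}; column 5 has {d,f,g,h,i} → e.
Cell (r4,c5): row 4 has {f}; column 5 has {d,e,f,g,h,i} → c.
Cell (r4,c7): row 4 has {c,f}; column 7 has {c,d,e,f,g,h} → i.
Cell (r7,c4): row 7 has {c,d,e,i}; column 4 has {c,e,f,g,i} → h.
Cell (r4,c2): row 4 has {c,f,i}; column 2 has {c,d,e,h} → g.
Cell (r4,c6): row 4 has {c,f,g,i}; column 6 has {e,h,i} → d.
Cell (r5,c4): row 5 has {e,g}; column 4 has {c,e,f,g,h,i} → d.
Cell (r6,c2): row 6 has {c,e,f,h}; column 2 has {c,d,e,g,h} → i.
Cell (r4,c1): row 4 has {c,d,f,g,i}; column 1 has {e} → h.
Cell (r4,c3): row 4 has {c,d,f,g,h,i}; column 3 is empty so far → e.
Cell (r5,c2): row 5 has {d,e,g}; column 2 has {c,d,e,g,h,i} → f.
Cell (r5,c6): row 5 has {d,e,f,g}; column 6 has {d,e,h,i} → c.
Cell (r3,c6): row 3 has {d,e,g,h}; column 6 has {c,d,e,h,i} → f.
Cell (r5,c1): row 5 has {c,d,e,f,g}; column 1 has {e,h} → i.
Cell (r5,c3): row 5 has {c,d,e,f,g,i}; column 3 has {e} → h.
Cell (r7,c6): row 7 has {c,d,e,h,i}; column 6 has {c,d,e,f,h,i} → g.
Cell (r3,c1): row 3 has {d,e,f,g,h}; column 1 has {e,h,i} → c.
Cell (r3,c3): row 3 has {c,d,e,f,g,h}; column 3 has {e,h} → i.
Cell (r7,c3): row 7 has {c,d,e,g,h,i}; column 3 has {e,h,i} → f.
Cell (r1,c1): row 1 has {e,f,g,h,i}; column 1 has {c,e,h,i} → d.
Cell (r1,c3): row 1 has {d,e,f,g,h,i}; column 3 has {e,f,h,i} → c.
Cell (r2,c3): row 2 has {c,d,e,h,i}; column 3 has {c,e,f,h,i} → g.
Cell (r6,c1): row 6 has {c,e,f,h,i}; column 1 has {c,d,e,h,i} → g.
Cell (r6,c3): row 6 has {c,e,f,g,h,i}; column 3 has {c,e,f,g,h,i} → d.
Cell (r2,c1): row 2 has {c,d,e,g,h,i}; column 1 has {c,d,e,g,h,i} → f.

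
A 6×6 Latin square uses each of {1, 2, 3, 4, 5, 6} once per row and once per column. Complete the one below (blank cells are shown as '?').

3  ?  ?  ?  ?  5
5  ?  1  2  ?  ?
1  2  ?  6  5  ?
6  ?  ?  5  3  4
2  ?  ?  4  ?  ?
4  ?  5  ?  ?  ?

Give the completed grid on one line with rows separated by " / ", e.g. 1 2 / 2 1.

3 4 6 1 2 5 / 5 3 1 2 4 6 / 1 2 4 6 5 3 / 6 1 2 5 3 4 / 2 5 3 4 6 1 / 4 6 5 3 1 2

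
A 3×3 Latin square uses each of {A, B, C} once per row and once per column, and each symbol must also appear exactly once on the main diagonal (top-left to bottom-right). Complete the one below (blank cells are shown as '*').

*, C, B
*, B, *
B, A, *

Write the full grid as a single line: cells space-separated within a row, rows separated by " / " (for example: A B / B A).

A C B / C B A / B A C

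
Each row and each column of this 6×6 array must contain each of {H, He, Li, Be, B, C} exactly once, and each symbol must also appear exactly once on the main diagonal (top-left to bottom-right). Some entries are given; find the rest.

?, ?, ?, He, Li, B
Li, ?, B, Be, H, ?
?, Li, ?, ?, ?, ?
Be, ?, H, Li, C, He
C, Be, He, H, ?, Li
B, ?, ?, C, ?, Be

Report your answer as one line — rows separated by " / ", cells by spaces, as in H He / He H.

row 1 has {He,Li,B}; column 1 has {Li,Be,B,C}; the diagonal has {Li,Be} — only H is left for (r1,c1).
row 1 has {H,He,Li,B}; column 2 has {Li,Be} — only C is left for (r1,c2).
row 1 has {H,He,Li,B,C}; column 3 has {H,He,B} — only Be is left for (r1,c3).
row 2 has {H,Li,Be,B}; column 2 has {Li,Be,C}; the diagonal has {H,Li,Be} — only He is left for (r2,c2).
row 2 has {H,He,Li,Be,B}; column 6 has {He,Li,Be,B} — only C is left for (r2,c6).
row 3 has {Li}; column 1 has {H,Li,Be,B,C} — only He is left for (r3,c1).
row 3 has {He,Li}; column 3 has {H,He,Be,B}; the diagonal has {H,He,Li,Be} — only C is left for (r3,c3).
row 3 has {He,Li,C}; column 4 has {H,He,Li,Be,C} — only B is left for (r3,c4).
row 3 has {He,Li,B,C}; column 5 has {H,Li,C} — only Be is left for (r3,c5).
row 3 has {He,Li,Be,B,C}; column 6 has {He,Li,Be,B,C} — only H is left for (r3,c6).
row 4 has {H,He,Li,Be,C}; column 2 has {He,Li,Be,C} — only B is left for (r4,c2).
row 5 has {H,He,Li,Be,C}; column 5 has {H,Li,Be,C}; the diagonal has {H,He,Li,Be,C} — only B is left for (r5,c5).
row 6 has {Be,B,C}; column 2 has {He,Li,Be,B,C} — only H is left for (r6,c2).
row 6 has {H,Be,B,C}; column 3 has {H,He,Be,B,C} — only Li is left for (r6,c3).
row 6 has {H,Li,Be,B,C}; column 5 has {H,Li,Be,B,C} — only He is left for (r6,c5).

H C Be He Li B / Li He B Be H C / He Li C B Be H / Be B H Li C He / C Be He H B Li / B H Li C He Be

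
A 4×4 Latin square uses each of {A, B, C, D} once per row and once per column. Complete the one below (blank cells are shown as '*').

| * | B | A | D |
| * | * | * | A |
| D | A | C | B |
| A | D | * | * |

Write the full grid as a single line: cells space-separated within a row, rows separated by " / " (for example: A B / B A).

C B A D / B C D A / D A C B / A D B C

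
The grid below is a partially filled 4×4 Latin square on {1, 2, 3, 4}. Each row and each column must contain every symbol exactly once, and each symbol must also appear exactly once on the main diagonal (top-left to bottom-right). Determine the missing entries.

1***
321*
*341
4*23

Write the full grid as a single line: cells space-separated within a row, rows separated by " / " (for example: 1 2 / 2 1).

1 4 3 2 / 3 2 1 4 / 2 3 4 1 / 4 1 2 3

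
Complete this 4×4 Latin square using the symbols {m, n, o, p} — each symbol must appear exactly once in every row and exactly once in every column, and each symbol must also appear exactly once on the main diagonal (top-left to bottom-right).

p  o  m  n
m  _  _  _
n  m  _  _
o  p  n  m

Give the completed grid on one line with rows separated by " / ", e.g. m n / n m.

(r2,c2) = n
(r3,c3) = o
(r3,c4) = p
(r2,c3) = p
(r2,c4) = o

p o m n / m n p o / n m o p / o p n m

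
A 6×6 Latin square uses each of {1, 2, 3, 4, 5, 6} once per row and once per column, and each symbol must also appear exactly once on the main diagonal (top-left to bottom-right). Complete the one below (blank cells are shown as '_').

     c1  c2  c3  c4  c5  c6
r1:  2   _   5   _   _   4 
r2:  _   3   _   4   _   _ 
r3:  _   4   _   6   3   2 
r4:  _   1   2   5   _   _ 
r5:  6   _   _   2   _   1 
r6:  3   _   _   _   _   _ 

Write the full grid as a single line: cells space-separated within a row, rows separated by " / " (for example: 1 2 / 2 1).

2 6 5 3 1 4 / 1 3 6 4 2 5 / 5 4 1 6 3 2 / 4 1 2 5 6 3 / 6 5 3 2 4 1 / 3 2 4 1 5 6

(r1,c2): row 1 has {2,4,5}; column 2 has {1,3,4}, so it must be 6.
(r1,c5): row 1 has {2,4,5,6}; column 5 has {3}, so it must be 1.
(r3,c3): row 3 has {2,3,4,6}; column 3 has {2,5}; the diagonal has {2,3,5}, so it must be 1.
(r4,c1): row 4 has {1,2,5}; column 1 has {2,3,6}, so it must be 4.
(r4,c5): row 4 has {1,2,4,5}; column 5 has {1,3}, so it must be 6.
(r4,c6): row 4 has {1,2,4,5,6}; column 6 has {1,2,4}, so it must be 3.
(r5,c2): row 5 has {1,2,6}; column 2 has {1,3,4,6}, so it must be 5.
(r5,c5): row 5 has {1,2,5,6}; column 5 has {1,3,6}; the diagonal has {1,2,3,5}, so it must be 4.
(r6,c2): row 6 has {3}; column 2 has {1,3,4,5,6}, so it must be 2.
(r6,c4): row 6 has {2,3}; column 4 has {2,4,5,6}, so it must be 1.
(r6,c5): row 6 has {1,2,3}; column 5 has {1,3,4,6}, so it must be 5.
(r6,c6): row 6 has {1,2,3,5}; column 6 has {1,2,3,4}; the diagonal has {1,2,3,4,5}, so it must be 6.
(r1,c4): row 1 has {1,2,4,5,6}; column 4 has {1,2,4,5,6}, so it must be 3.
(r2,c3): row 2 has {3,4}; column 3 has {1,2,5}, so it must be 6.
(r2,c5): row 2 has {3,4,6}; column 5 has {1,3,4,5,6}, so it must be 2.
(r2,c6): row 2 has {2,3,4,6}; column 6 has {1,2,3,4,6}, so it must be 5.
(r3,c1): row 3 has {1,2,3,4,6}; column 1 has {2,3,4,6}, so it must be 5.
(r5,c3): row 5 has {1,2,4,5,6}; column 3 has {1,2,5,6}, so it must be 3.
(r6,c3): row 6 has {1,2,3,5,6}; column 3 has {1,2,3,5,6}, so it must be 4.
(r2,c1): row 2 has {2,3,4,5,6}; column 1 has {2,3,4,5,6}, so it must be 1.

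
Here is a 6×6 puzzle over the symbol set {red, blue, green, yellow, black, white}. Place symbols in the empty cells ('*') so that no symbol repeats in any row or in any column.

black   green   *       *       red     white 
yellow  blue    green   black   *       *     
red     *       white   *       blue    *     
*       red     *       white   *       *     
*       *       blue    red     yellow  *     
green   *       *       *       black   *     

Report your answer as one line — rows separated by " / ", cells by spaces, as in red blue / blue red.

At row 1, column 3: row 1 has {red,green,black,white}; column 3 has {blue,green,white}; that leaves yellow.
At row 1, column 4: row 1 has {red,green,yellow,black,white}; column 4 has {red,black,white}; that leaves blue.
At row 2, column 5: row 2 has {blue,green,yellow,black}; column 5 has {red,blue,yellow,black}; that leaves white.
At row 2, column 6: row 2 has {blue,green,yellow,black,white}; column 6 has {white}; that leaves red.
At row 4, column 1: row 4 has {red,white}; column 1 has {red,green,yellow,black}; that leaves blue.
At row 4, column 3: row 4 has {red,blue,white}; column 3 has {blue,green,yellow,white}; that leaves black.
At row 4, column 5: row 4 has {red,blue,black,white}; column 5 has {red,blue,yellow,black,white}; that leaves green.
At row 4, column 6: row 4 has {red,blue,green,black,white}; column 6 has {red,white}; that leaves yellow.
At row 5, column 1: row 5 has {red,blue,yellow}; column 1 has {red,blue,green,yellow,black}; that leaves white.
At row 5, column 2: row 5 has {red,blue,yellow,white}; column 2 has {red,blue,green}; that leaves black.
At row 5, column 6: row 5 has {red,blue,yellow,black,white}; column 6 has {red,yellow,white}; that leaves green.
At row 6, column 3: row 6 has {green,black}; column 3 has {blue,green,yellow,black,white}; that leaves red.
At row 6, column 4: row 6 has {red,green,black}; column 4 has {red,blue,black,white}; that leaves yellow.
At row 6, column 6: row 6 has {red,green,yellow,black}; column 6 has {red,green,yellow,white}; that leaves blue.
At row 3, column 2: row 3 has {red,blue,white}; column 2 has {red,blue,green,black}; that leaves yellow.
At row 3, column 4: row 3 has {red,blue,yellow,white}; column 4 has {red,blue,yellow,black,white}; that leaves green.
At row 3, column 6: row 3 has {red,blue,green,yellow,white}; column 6 has {red,blue,green,yellow,white}; that leaves black.
At row 6, column 2: row 6 has {red,blue,green,yellow,black}; column 2 has {red,blue,green,yellow,black}; that leaves white.

black green yellow blue red white / yellow blue green black white red / red yellow white green blue black / blue red black white green yellow / white black blue red yellow green / green white red yellow black blue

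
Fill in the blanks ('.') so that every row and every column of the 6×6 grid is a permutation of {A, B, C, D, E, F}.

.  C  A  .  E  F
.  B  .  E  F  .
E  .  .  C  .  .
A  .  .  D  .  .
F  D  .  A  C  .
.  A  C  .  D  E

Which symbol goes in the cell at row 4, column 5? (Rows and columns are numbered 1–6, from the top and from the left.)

B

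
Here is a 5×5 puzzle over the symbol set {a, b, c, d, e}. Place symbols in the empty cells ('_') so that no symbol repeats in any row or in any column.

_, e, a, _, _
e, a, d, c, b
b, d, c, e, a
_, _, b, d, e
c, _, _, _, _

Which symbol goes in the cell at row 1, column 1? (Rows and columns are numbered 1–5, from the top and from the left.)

d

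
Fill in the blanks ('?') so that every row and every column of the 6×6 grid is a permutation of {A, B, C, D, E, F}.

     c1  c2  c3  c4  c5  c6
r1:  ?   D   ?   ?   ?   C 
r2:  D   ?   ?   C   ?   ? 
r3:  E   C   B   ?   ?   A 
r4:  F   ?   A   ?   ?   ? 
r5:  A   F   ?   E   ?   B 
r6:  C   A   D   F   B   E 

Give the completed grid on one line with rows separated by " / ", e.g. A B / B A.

B D F A E C / D B E C A F / E C B D F A / F E A B C D / A F C E D B / C A D F B E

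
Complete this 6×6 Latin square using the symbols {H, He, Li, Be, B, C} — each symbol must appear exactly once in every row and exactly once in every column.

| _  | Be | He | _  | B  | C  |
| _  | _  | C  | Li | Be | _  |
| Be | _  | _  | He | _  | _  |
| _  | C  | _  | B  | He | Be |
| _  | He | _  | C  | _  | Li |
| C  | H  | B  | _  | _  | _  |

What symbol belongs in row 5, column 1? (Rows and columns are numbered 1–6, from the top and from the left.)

B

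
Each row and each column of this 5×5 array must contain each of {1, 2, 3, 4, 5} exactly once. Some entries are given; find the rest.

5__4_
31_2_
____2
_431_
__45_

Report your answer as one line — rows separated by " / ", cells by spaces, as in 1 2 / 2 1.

row 2 has {1,2,3}; column 3 has {3,4} — only 5 is left for (r2,c3).
row 2 has {1,2,3,5}; column 5 has {2} — only 4 is left for (r2,c5).
row 3 has {2}; column 3 has {3,4,5} — only 1 is left for (r3,c3).
row 3 has {1,2}; column 4 has {1,2,4,5} — only 3 is left for (r3,c4).
row 4 has {1,3,4}; column 1 has {3,5} — only 2 is left for (r4,c1).
row 4 has {1,2,3,4}; column 5 has {2,4} — only 5 is left for (r4,c5).
row 5 has {4,5}; column 1 has {2,3,5} — only 1 is left for (r5,c1).
row 5 has {1,4,5}; column 5 has {2,4,5} — only 3 is left for (r5,c5).
row 1 has {4,5}; column 3 has {1,3,4,5} — only 2 is left for (r1,c3).
row 1 has {2,4,5}; column 5 has {2,3,4,5} — only 1 is left for (r1,c5).
row 3 has {1,2,3}; column 1 has {1,2,3,5} — only 4 is left for (r3,c1).
row 3 has {1,2,3,4}; column 2 has {1,4} — only 5 is left for (r3,c2).
row 5 has {1,3,4,5}; column 2 has {1,4,5} — only 2 is left for (r5,c2).
row 1 has {1,2,4,5}; column 2 has {1,2,4,5} — only 3 is left for (r1,c2).

5 3 2 4 1 / 3 1 5 2 4 / 4 5 1 3 2 / 2 4 3 1 5 / 1 2 4 5 3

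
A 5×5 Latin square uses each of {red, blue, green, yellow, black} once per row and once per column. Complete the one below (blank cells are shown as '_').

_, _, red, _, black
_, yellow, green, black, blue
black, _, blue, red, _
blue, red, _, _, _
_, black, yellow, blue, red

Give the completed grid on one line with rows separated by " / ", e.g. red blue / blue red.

yellow blue red green black / red yellow green black blue / black green blue red yellow / blue red black yellow green / green black yellow blue red

(r2,c1) = red
(r3,c2) = green
(r3,c5) = yellow
(r4,c3) = black
(r4,c5) = green
(r5,c1) = green
(r1,c1) = yellow
(r1,c2) = blue
(r1,c4) = green
(r4,c4) = yellow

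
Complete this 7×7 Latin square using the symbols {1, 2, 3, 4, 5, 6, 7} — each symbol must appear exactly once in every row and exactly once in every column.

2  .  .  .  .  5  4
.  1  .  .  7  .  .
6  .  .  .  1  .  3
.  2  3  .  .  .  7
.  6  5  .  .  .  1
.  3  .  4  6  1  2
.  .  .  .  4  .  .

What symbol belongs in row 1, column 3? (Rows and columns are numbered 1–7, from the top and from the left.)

(r1,c2) = 7
(r1,c5) = 3
(r4,c5) = 5
(r5,c5) = 2
(r6,c3) = 7
(r7,c2) = 5
(r7,c7) = 6
(r2,c7) = 5
(r3,c2) = 4
(r3,c3) = 2
(r3,c6) = 7
(r6,c1) = 5
(r7,c3) = 1
(r1,c3) = 6

6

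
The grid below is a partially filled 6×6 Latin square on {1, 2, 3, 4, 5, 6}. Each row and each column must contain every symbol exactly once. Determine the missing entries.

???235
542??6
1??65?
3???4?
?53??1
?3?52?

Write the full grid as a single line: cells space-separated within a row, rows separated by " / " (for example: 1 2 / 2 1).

Cell (r2,c5): row 2 has {2,4,5,6}; column 5 has {2,3,4,5} → 1.
Cell (r3,c2): row 3 has {1,5,6}; column 2 has {3,4,5} → 2.
Cell (r3,c3): row 3 has {1,2,5,6}; column 3 has {2,3} → 4.
Cell (r3,c6): row 3 has {1,2,4,5,6}; column 6 has {1,5,6} → 3.
Cell (r4,c4): row 4 has {3,4}; column 4 has {2,5,6} → 1.
Cell (r4,c6): row 4 has {1,3,4}; column 6 has {1,3,5,6} → 2.
Cell (r5,c4): row 5 has {1,3,5}; column 4 has {1,2,5,6} → 4.
Cell (r5,c5): row 5 has {1,3,4,5}; column 5 has {1,2,3,4,5} → 6.
Cell (r6,c6): row 6 has {2,3,5}; column 6 has {1,2,3,5,6} → 4.
Cell (r2,c4): row 2 has {1,2,4,5,6}; column 4 has {1,2,4,5,6} → 3.
Cell (r4,c2): row 4 has {1,2,3,4}; column 2 has {2,3,4,5} → 6.
Cell (r4,c3): row 4 has {1,2,3,4,6}; column 3 has {2,3,4} → 5.
Cell (r5,c1): row 5 has {1,3,4,5,6}; column 1 has {1,3,5} → 2.
Cell (r6,c1): row 6 has {2,3,4,5}; column 1 has {1,2,3,5} → 6.
Cell (r6,c3): row 6 has {2,3,4,5,6}; column 3 has {2,3,4,5} → 1.
Cell (r1,c1): row 1 has {2,3,5}; column 1 has {1,2,3,5,6} → 4.
Cell (r1,c2): row 1 has {2,3,4,5}; column 2 has {2,3,4,5,6} → 1.
Cell (r1,c3): row 1 has {1,2,3,4,5}; column 3 has {1,2,3,4,5} → 6.

4 1 6 2 3 5 / 5 4 2 3 1 6 / 1 2 4 6 5 3 / 3 6 5 1 4 2 / 2 5 3 4 6 1 / 6 3 1 5 2 4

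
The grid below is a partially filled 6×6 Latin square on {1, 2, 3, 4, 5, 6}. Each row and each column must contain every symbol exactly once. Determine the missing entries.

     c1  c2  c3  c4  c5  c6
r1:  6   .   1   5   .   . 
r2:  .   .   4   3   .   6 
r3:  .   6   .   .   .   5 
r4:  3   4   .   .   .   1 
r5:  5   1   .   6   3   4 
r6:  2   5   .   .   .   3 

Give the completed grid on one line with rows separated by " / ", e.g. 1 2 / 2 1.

(r1,c6): row 1 has {1,5,6}; column 6 has {1,3,4,5,6}, so it must be 2.
(r2,c1): row 2 has {3,4,6}; column 1 has {2,3,5,6}, so it must be 1.
(r2,c2): row 2 has {1,3,4,6}; column 2 has {1,4,5,6}, so it must be 2.
(r2,c5): row 2 has {1,2,3,4,6}; column 5 has {3}, so it must be 5.
(r3,c1): row 3 has {5,6}; column 1 has {1,2,3,5,6}, so it must be 4.
(r4,c4): row 4 has {1,3,4}; column 4 has {3,5,6}, so it must be 2.
(r4,c5): row 4 has {1,2,3,4}; column 5 has {3,5}, so it must be 6.
(r5,c3): row 5 has {1,3,4,5,6}; column 3 has {1,4}, so it must be 2.
(r6,c3): row 6 has {2,3,5}; column 3 has {1,2,4}, so it must be 6.
(r1,c2): row 1 has {1,2,5,6}; column 2 has {1,2,4,5,6}, so it must be 3.
(r1,c5): row 1 has {1,2,3,5,6}; column 5 has {3,5,6}, so it must be 4.
(r3,c3): row 3 has {4,5,6}; column 3 has {1,2,4,6}, so it must be 3.
(r3,c4): row 3 has {3,4,5,6}; column 4 has {2,3,5,6}, so it must be 1.
(r3,c5): row 3 has {1,3,4,5,6}; column 5 has {3,4,5,6}, so it must be 2.
(r4,c3): row 4 has {1,2,3,4,6}; column 3 has {1,2,3,4,6}, so it must be 5.
(r6,c4): row 6 has {2,3,5,6}; column 4 has {1,2,3,5,6}, so it must be 4.
(r6,c5): row 6 has {2,3,4,5,6}; column 5 has {2,3,4,5,6}, so it must be 1.

6 3 1 5 4 2 / 1 2 4 3 5 6 / 4 6 3 1 2 5 / 3 4 5 2 6 1 / 5 1 2 6 3 4 / 2 5 6 4 1 3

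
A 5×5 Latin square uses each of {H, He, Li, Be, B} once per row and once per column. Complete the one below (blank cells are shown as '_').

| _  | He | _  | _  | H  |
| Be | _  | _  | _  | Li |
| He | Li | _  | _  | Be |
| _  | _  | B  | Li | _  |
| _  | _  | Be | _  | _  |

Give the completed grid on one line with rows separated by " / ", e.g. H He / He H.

row 1 has {H,He}; column 3 has {Be,B} — only Li is left for (r1,c3).
row 3 has {He,Li,Be}; column 3 has {Li,Be,B} — only H is left for (r3,c3).
row 3 has {H,He,Li,Be}; column 4 has {Li} — only B is left for (r3,c4).
row 4 has {Li,B}; column 1 has {He,Be} — only H is left for (r4,c1).
row 4 has {H,Li,B}; column 2 has {He,Li} — only Be is left for (r4,c2).
row 4 has {H,Li,Be,B}; column 5 has {H,Li,Be} — only He is left for (r4,c5).
row 5 has {Be}; column 5 has {H,He,Li,Be} — only B is left for (r5,c5).
row 1 has {H,He,Li}; column 1 has {H,He,Be} — only B is left for (r1,c1).
row 1 has {H,He,Li,B}; column 4 has {Li,B} — only Be is left for (r1,c4).
row 2 has {Li,Be}; column 3 has {H,Li,Be,B} — only He is left for (r2,c3).
row 2 has {He,Li,Be}; column 4 has {Li,Be,B} — only H is left for (r2,c4).
row 5 has {Be,B}; column 1 has {H,He,Be,B} — only Li is left for (r5,c1).
row 5 has {Li,Be,B}; column 2 has {He,Li,Be} — only H is left for (r5,c2).
row 5 has {H,Li,Be,B}; column 4 has {H,Li,Be,B} — only He is left for (r5,c4).
row 2 has {H,He,Li,Be}; column 2 has {H,He,Li,Be} — only B is left for (r2,c2).

B He Li Be H / Be B He H Li / He Li H B Be / H Be B Li He / Li H Be He B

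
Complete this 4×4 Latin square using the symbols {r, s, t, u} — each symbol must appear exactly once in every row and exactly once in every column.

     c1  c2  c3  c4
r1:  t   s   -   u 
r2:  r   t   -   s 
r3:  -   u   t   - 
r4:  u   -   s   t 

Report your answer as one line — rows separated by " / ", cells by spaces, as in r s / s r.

t s r u / r t u s / s u t r / u r s t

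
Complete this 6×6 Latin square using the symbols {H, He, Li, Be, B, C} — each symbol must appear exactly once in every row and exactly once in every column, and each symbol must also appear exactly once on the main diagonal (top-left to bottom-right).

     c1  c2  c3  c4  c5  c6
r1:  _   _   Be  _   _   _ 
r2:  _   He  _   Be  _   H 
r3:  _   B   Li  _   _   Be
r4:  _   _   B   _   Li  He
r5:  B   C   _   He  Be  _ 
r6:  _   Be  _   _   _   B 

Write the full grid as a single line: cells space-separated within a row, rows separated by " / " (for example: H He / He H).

H Li Be B He C / Li He C Be B H / He B Li H C Be / Be H B C Li He / B C H He Be Li / C Be He Li H B

(r2,c3) = C
(r2,c5) = B
(r4,c2) = H
(r4,c4) = C
(r5,c3) = H
(r5,c6) = Li
(r6,c3) = He
(r1,c1) = H
(r1,c2) = Li
(r1,c4) = B
(r1,c6) = C
(r2,c1) = Li
(r3,c4) = H
(r4,c1) = Be
(r6,c1) = C
(r6,c4) = Li
(r6,c5) = H
(r1,c5) = He
(r3,c1) = He
(r3,c5) = C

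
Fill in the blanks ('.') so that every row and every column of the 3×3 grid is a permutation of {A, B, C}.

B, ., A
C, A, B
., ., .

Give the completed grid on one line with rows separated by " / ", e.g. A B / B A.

B C A / C A B / A B C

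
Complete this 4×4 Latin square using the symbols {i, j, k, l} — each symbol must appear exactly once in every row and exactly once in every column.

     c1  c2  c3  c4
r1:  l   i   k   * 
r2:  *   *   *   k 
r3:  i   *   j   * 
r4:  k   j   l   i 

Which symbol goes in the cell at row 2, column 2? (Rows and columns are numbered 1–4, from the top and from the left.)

l

(r1,c4) = j
(r2,c1) = j
(r2,c2) = l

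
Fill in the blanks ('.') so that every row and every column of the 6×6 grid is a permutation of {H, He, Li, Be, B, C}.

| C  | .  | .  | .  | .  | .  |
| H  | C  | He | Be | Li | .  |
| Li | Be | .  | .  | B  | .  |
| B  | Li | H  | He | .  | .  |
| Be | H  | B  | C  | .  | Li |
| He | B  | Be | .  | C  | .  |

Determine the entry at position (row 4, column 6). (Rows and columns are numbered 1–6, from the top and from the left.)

(r1,c2) = He
(r1,c3) = Li
(r2,c6) = B
(r3,c3) = C
(r3,c4) = H
(r3,c6) = He
(r4,c5) = Be
(r4,c6) = C

C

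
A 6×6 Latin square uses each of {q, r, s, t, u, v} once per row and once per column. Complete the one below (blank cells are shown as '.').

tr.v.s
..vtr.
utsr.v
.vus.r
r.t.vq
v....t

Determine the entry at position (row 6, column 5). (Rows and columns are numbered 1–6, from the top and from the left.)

s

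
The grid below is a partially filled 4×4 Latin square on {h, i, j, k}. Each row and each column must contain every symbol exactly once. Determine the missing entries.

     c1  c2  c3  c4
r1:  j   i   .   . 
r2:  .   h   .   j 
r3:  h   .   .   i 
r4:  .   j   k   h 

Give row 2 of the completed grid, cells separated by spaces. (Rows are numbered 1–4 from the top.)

k h i j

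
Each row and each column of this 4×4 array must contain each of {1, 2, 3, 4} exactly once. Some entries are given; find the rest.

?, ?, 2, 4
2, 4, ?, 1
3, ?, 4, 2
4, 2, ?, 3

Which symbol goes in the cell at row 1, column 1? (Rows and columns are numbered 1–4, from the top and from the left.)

1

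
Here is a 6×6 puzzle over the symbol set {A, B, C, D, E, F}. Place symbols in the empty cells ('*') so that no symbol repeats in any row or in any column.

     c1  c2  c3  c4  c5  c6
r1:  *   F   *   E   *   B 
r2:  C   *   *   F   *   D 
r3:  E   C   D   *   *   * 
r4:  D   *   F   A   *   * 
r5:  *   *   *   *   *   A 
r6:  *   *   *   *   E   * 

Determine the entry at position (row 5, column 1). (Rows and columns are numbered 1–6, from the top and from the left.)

B

(r1,c1) = A
(r1,c3) = C
(r1,c5) = D
(r3,c4) = B
(r3,c6) = F
(r6,c6) = C
(r3,c5) = A
(r4,c6) = E
(r6,c4) = D
(r2,c5) = B
(r4,c2) = B
(r4,c5) = C
(r5,c4) = C
(r5,c5) = F
(r6,c2) = A
(r6,c3) = B
(r2,c2) = E
(r2,c3) = A
(r5,c1) = B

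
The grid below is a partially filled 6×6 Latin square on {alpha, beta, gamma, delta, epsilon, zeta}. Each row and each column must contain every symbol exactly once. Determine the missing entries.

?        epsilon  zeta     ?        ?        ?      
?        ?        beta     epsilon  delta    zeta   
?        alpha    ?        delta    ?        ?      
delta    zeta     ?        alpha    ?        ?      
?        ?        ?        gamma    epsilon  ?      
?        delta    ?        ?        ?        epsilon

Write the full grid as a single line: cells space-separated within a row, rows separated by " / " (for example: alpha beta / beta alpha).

(r1,c4) = beta
(r2,c2) = gamma
(r5,c2) = beta
(r6,c4) = zeta
(r2,c1) = alpha
(r5,c1) = zeta
(r1,c1) = gamma
(r1,c5) = alpha
(r1,c6) = delta
(r5,c6) = alpha
(r6,c1) = beta
(r6,c5) = gamma
(r3,c1) = epsilon
(r3,c3) = gamma
(r3,c6) = beta
(r4,c3) = epsilon
(r4,c5) = beta
(r4,c6) = gamma
(r5,c3) = delta
(r6,c3) = alpha
(r3,c5) = zeta

gamma epsilon zeta beta alpha delta / alpha gamma beta epsilon delta zeta / epsilon alpha gamma delta zeta beta / delta zeta epsilon alpha beta gamma / zeta beta delta gamma epsilon alpha / beta delta alpha zeta gamma epsilon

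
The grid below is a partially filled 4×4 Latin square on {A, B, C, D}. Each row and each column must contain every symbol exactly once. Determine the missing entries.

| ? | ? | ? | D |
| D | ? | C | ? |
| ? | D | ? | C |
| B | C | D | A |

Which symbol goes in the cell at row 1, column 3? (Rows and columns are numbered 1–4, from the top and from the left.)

A

At row 2, column 4: row 2 has {C,D}; column 4 has {A,C,D}; that leaves B.
At row 3, column 1: row 3 has {C,D}; column 1 has {B,D}; that leaves A.
At row 3, column 3: row 3 has {A,C,D}; column 3 has {C,D}; that leaves B.
At row 1, column 1: row 1 has {D}; column 1 has {A,B,D}; that leaves C.
At row 1, column 3: row 1 has {C,D}; column 3 has {B,C,D}; that leaves A.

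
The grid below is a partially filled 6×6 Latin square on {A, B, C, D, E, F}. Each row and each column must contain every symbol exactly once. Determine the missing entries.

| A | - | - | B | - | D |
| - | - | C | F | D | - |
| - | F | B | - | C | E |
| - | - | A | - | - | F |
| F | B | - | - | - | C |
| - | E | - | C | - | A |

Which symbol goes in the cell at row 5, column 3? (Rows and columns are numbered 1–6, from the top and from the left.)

E

(r1,c2) = C
(r2,c2) = A
(r2,c6) = B
(r3,c1) = D
(r3,c4) = A
(r4,c2) = D
(r4,c4) = E
(r4,c5) = B
(r5,c4) = D
(r6,c1) = B
(r6,c5) = F
(r1,c5) = E
(r2,c1) = E
(r4,c1) = C
(r5,c3) = E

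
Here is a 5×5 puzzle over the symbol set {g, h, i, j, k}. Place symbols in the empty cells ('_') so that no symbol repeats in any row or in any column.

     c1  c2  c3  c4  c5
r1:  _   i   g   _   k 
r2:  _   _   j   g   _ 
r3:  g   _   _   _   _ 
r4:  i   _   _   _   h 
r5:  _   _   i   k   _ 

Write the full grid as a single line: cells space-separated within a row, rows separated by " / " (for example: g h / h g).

j i g h k / k h j g i / g k h i j / i g k j h / h j i k g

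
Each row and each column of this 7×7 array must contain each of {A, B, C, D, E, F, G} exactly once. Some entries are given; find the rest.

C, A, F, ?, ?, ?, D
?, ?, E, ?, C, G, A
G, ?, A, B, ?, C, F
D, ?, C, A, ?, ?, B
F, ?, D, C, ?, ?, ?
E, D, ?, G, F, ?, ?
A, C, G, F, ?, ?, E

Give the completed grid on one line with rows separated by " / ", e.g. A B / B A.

C A F E G B D / B F E D C G A / G E A B D C F / D G C A E F B / F B D C A E G / E D B G F A C / A C G F B D E

At row 1, column 4: row 1 has {A,C,D,F}; column 4 has {A,B,C,F,G}; that leaves E.
At row 1, column 6: row 1 has {A,C,D,E,F}; column 6 has {C,G}; that leaves B.
At row 2, column 1: row 2 has {A,C,E,G}; column 1 has {A,C,D,E,F,G}; that leaves B.
At row 2, column 2: row 2 has {A,B,C,E,G}; column 2 has {A,C,D}; that leaves F.
At row 2, column 4: row 2 has {A,B,C,E,F,G}; column 4 has {A,B,C,E,F,G}; that leaves D.
At row 3, column 2: row 3 has {A,B,C,F,G}; column 2 has {A,C,D,F}; that leaves E.
At row 3, column 5: row 3 has {A,B,C,E,F,G}; column 5 has {C,F}; that leaves D.
At row 4, column 2: row 4 has {A,B,C,D}; column 2 has {A,C,D,E,F}; that leaves G.
At row 4, column 5: row 4 has {A,B,C,D,G}; column 5 has {C,D,F}; that leaves E.
At row 4, column 6: row 4 has {A,B,C,D,E,G}; column 6 has {B,C,G}; that leaves F.
At row 5, column 2: row 5 has {C,D,F}; column 2 has {A,C,D,E,F,G}; that leaves B.
At row 5, column 7: row 5 has {B,C,D,F}; column 7 has {A,B,D,E,F}; that leaves G.
At row 6, column 3: row 6 has {D,E,F,G}; column 3 has {A,C,D,E,F,G}; that leaves B.
At row 6, column 6: row 6 has {B,D,E,F,G}; column 6 has {B,C,F,G}; that leaves A.
At row 6, column 7: row 6 has {A,B,D,E,F,G}; column 7 has {A,B,D,E,F,G}; that leaves C.
At row 7, column 5: row 7 has {A,C,E,F,G}; column 5 has {C,D,E,F}; that leaves B.
At row 7, column 6: row 7 has {A,B,C,E,F,G}; column 6 has {A,B,C,F,G}; that leaves D.
At row 1, column 5: row 1 has {A,B,C,D,E,F}; column 5 has {B,C,D,E,F}; that leaves G.
At row 5, column 5: row 5 has {B,C,D,F,G}; column 5 has {B,C,D,E,F,G}; that leaves A.
At row 5, column 6: row 5 has {A,B,C,D,F,G}; column 6 has {A,B,C,D,F,G}; that leaves E.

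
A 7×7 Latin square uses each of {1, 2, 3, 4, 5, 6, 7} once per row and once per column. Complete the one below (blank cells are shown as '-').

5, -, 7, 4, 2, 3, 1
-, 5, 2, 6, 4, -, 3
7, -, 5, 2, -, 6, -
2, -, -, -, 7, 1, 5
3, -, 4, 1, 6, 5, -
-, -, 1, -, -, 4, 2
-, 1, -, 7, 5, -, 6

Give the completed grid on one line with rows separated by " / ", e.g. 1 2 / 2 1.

5 6 7 4 2 3 1 / 1 5 2 6 4 7 3 / 7 3 5 2 1 6 4 / 2 4 6 3 7 1 5 / 3 2 4 1 6 5 7 / 6 7 1 5 3 4 2 / 4 1 3 7 5 2 6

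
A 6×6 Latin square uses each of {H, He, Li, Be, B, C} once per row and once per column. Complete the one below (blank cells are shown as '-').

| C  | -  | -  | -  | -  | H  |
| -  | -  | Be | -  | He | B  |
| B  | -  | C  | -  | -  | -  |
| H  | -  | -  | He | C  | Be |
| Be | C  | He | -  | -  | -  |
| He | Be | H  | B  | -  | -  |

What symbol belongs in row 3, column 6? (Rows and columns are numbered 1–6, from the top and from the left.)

row 2 has {He,Be,B}; column 1 has {H,He,Be,B,C} — only Li is left for (r2,c1).
row 2 has {He,Li,Be,B}; column 2 has {Be,C} — only H is left for (r2,c2).
row 2 has {H,He,Li,Be,B}; column 4 has {He,B} — only C is left for (r2,c4).
row 5 has {He,Be,C}; column 6 has {H,Be,B} — only Li is left for (r5,c6).
row 6 has {H,He,Be,B}; column 5 has {He,C} — only Li is left for (r6,c5).
row 6 has {H,He,Li,Be,B}; column 6 has {H,Li,Be,B} — only C is left for (r6,c6).
row 3 has {B,C}; column 6 has {H,Li,Be,B,C} — only He is left for (r3,c6).

He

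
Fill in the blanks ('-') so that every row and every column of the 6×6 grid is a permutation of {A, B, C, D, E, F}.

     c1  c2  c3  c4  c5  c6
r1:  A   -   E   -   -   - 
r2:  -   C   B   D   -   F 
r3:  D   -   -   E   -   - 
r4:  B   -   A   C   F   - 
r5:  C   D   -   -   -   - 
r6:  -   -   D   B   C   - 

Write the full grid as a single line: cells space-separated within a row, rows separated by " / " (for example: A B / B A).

A B E F D C / E C B D A F / D F C E B A / B E A C F D / C D F A E B / F A D B C E

At row 1, column 4: row 1 has {A,E}; column 4 has {B,C,D,E}; that leaves F.
At row 2, column 1: row 2 has {B,C,D,F}; column 1 has {A,B,C,D}; that leaves E.
At row 2, column 5: row 2 has {B,C,D,E,F}; column 5 has {C,F}; that leaves A.
At row 3, column 5: row 3 has {D,E}; column 5 has {A,C,F}; that leaves B.
At row 4, column 2: row 4 has {A,B,C,F}; column 2 has {C,D}; that leaves E.
At row 4, column 6: row 4 has {A,B,C,E,F}; column 6 has {F}; that leaves D.
At row 5, column 3: row 5 has {C,D}; column 3 has {A,B,D,E}; that leaves F.
At row 5, column 4: row 5 has {C,D,F}; column 4 has {B,C,D,E,F}; that leaves A.
At row 5, column 5: row 5 has {A,C,D,F}; column 5 has {A,B,C,F}; that leaves E.
At row 5, column 6: row 5 has {A,C,D,E,F}; column 6 has {D,F}; that leaves B.
At row 6, column 1: row 6 has {B,C,D}; column 1 has {A,B,C,D,E}; that leaves F.
At row 6, column 2: row 6 has {B,C,D,F}; column 2 has {C,D,E}; that leaves A.
At row 6, column 6: row 6 has {A,B,C,D,F}; column 6 has {B,D,F}; that leaves E.
At row 1, column 2: row 1 has {A,E,F}; column 2 has {A,C,D,E}; that leaves B.
At row 1, column 5: row 1 has {A,B,E,F}; column 5 has {A,B,C,E,F}; that leaves D.
At row 1, column 6: row 1 has {A,B,D,E,F}; column 6 has {B,D,E,F}; that leaves C.
At row 3, column 2: row 3 has {B,D,E}; column 2 has {A,B,C,D,E}; that leaves F.
At row 3, column 3: row 3 has {B,D,E,F}; column 3 has {A,B,D,E,F}; that leaves C.
At row 3, column 6: row 3 has {B,C,D,E,F}; column 6 has {B,C,D,E,F}; that leaves A.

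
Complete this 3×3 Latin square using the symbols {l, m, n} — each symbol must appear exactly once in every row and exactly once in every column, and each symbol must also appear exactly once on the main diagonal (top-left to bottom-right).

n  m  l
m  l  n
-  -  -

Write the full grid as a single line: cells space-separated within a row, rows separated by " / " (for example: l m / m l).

n m l / m l n / l n m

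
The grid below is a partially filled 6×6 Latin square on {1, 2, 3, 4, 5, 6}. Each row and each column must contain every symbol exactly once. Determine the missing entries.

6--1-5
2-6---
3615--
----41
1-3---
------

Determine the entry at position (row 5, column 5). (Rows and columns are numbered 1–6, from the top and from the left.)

5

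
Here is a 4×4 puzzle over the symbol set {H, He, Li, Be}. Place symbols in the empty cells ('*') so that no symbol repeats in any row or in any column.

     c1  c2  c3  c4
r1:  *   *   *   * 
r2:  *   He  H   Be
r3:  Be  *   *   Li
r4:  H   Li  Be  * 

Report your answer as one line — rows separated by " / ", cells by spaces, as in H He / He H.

He Be Li H / Li He H Be / Be H He Li / H Li Be He

row 2 has {H,He,Be}; column 1 has {H,Be} — only Li is left for (r2,c1).
row 3 has {Li,Be}; column 2 has {He,Li} — only H is left for (r3,c2).
row 3 has {H,Li,Be}; column 3 has {H,Be} — only He is left for (r3,c3).
row 4 has {H,Li,Be}; column 4 has {Li,Be} — only He is left for (r4,c4).
row 1 is empty so far; column 1 has {H,Li,Be} — only He is left for (r1,c1).
row 1 has {He}; column 2 has {H,He,Li} — only Be is left for (r1,c2).
row 1 has {He,Be}; column 3 has {H,He,Be} — only Li is left for (r1,c3).
row 1 has {He,Li,Be}; column 4 has {He,Li,Be} — only H is left for (r1,c4).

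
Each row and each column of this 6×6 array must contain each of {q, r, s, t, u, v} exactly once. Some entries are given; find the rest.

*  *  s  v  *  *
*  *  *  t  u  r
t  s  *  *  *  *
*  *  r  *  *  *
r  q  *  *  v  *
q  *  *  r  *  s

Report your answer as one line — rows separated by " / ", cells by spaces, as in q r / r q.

u r s v q t / s v q t u r / t s u q r v / v t r u s q / r q t s v u / q u v r t s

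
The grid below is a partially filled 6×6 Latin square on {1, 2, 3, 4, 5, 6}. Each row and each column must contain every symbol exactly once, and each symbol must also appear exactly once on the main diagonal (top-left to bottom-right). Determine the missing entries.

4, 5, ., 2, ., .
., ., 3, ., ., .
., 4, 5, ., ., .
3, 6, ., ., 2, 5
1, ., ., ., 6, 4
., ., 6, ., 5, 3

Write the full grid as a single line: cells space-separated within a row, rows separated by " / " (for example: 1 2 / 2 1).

4 5 1 2 3 6 / 5 2 3 6 4 1 / 6 4 5 3 1 2 / 3 6 4 1 2 5 / 1 3 2 5 6 4 / 2 1 6 4 5 3

Cell (r1,c3): row 1 has {2,4,5}; column 3 has {3,5,6} → 1.
Cell (r1,c5): row 1 has {1,2,4,5}; column 5 has {2,5,6} → 3.
Cell (r1,c6): row 1 has {1,2,3,4,5}; column 6 has {3,4,5} → 6.
Cell (r3,c5): row 3 has {4,5}; column 5 has {2,3,5,6} → 1.
Cell (r3,c6): row 3 has {1,4,5}; column 6 has {3,4,5,6} → 2.
Cell (r4,c3): row 4 has {2,3,5,6}; column 3 has {1,3,5,6} → 4.
Cell (r4,c4): row 4 has {2,3,4,5,6}; column 4 has {2}; the diagonal has {3,4,5,6} → 1.
Cell (r5,c3): row 5 has {1,4,6}; column 3 has {1,3,4,5,6} → 2.
Cell (r6,c1): row 6 has {3,5,6}; column 1 has {1,3,4} → 2.
Cell (r6,c2): row 6 has {2,3,5,6}; column 2 has {4,5,6} → 1.
Cell (r6,c4): row 6 has {1,2,3,5,6}; column 4 has {1,2} → 4.
Cell (r2,c2): row 2 has {3}; column 2 has {1,4,5,6}; the diagonal has {1,3,4,5,6} → 2.
Cell (r2,c5): row 2 has {2,3}; column 5 has {1,2,3,5,6} → 4.
Cell (r2,c6): row 2 has {2,3,4}; column 6 has {2,3,4,5,6} → 1.
Cell (r3,c1): row 3 has {1,2,4,5}; column 1 has {1,2,3,4} → 6.
Cell (r3,c4): row 3 has {1,2,4,5,6}; column 4 has {1,2,4} → 3.
Cell (r5,c2): row 5 has {1,2,4,6}; column 2 has {1,2,4,5,6} → 3.
Cell (r5,c4): row 5 has {1,2,3,4,6}; column 4 has {1,2,3,4} → 5.
Cell (r2,c1): row 2 has {1,2,3,4}; column 1 has {1,2,3,4,6} → 5.
Cell (r2,c4): row 2 has {1,2,3,4,5}; column 4 has {1,2,3,4,5} → 6.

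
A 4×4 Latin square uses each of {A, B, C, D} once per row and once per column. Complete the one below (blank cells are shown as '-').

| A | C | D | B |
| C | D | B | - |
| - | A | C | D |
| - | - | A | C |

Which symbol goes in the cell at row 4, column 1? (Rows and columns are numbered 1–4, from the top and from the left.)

Cell (r2,c4): row 2 has {B,C,D}; column 4 has {B,C,D} → A.
Cell (r3,c1): row 3 has {A,C,D}; column 1 has {A,C} → B.
Cell (r4,c1): row 4 has {A,C}; column 1 has {A,B,C} → D.

D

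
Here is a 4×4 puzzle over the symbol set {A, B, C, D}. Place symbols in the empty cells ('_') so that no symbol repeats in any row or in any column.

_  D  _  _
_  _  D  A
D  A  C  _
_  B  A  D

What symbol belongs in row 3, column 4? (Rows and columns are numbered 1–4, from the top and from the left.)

At row 1, column 3: row 1 has {D}; column 3 has {A,C,D}; that leaves B.
At row 1, column 4: row 1 has {B,D}; column 4 has {A,D}; that leaves C.
At row 2, column 2: row 2 has {A,D}; column 2 has {A,B,D}; that leaves C.
At row 3, column 4: row 3 has {A,C,D}; column 4 has {A,C,D}; that leaves B.

B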